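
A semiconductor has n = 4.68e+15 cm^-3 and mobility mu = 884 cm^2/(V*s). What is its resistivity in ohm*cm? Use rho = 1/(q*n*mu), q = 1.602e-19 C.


Step 1: sigma = q * n * mu = 1.602e-19 * 4.68e+15 * 884 = 6.62767e-01 S/cm
Step 2: rho = 1 / sigma = 1 / 6.62767e-01 = 1.509 ohm*cm

1.509


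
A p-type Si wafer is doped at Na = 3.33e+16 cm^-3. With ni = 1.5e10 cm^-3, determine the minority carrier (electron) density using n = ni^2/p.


Step 1: Majority hole concentration p ≈ Na = 3.33e+16 cm^-3
Step 2: n = ni^2 / Na = (1.5e10)^2 / 3.33e+16
Step 3: n = 6.76e+03 cm^-3

6.76e+03


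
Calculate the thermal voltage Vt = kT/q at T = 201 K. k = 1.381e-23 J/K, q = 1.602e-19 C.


Step 1: kT = 1.381e-23 * 201 = 2.77581e-21 J
Step 2: Vt = kT/q = 2.77581e-21 / 1.602e-19
Step 3: Vt = 0.01733 V

0.01733


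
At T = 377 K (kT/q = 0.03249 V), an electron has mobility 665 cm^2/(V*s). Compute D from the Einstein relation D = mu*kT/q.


Step 1: D = mu * (kT/q)
Step 2: D = 665 * 0.03249
Step 3: D = 21.61 cm^2/s

21.61


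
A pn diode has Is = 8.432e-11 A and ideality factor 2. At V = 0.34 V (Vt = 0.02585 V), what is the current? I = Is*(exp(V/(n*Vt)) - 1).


Step 1: V/(n*Vt) = 0.34/(2*0.02585) = 6.5764
Step 2: exp(6.5764) = 7.1795e+02
Step 3: I = 8.432e-11 * (7.1795e+02 - 1) = 6.05e-08 A

6.05e-08


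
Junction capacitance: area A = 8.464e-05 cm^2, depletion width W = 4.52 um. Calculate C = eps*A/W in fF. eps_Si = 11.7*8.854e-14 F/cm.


Step 1: eps_Si = 11.7 * 8.854e-14 = 1.035918e-12 F/cm
Step 2: W in cm = 4.52 * 1e-4 = 4.52e-04 cm
Step 3: C = 1.035918e-12 * 8.464e-05 / 4.52e-04 = 1.939825e-13 F
Step 4: C = 193.98 fF

193.98


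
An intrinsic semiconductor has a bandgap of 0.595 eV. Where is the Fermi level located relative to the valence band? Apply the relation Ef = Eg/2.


Step 1: For an intrinsic semiconductor, the Fermi level sits at midgap.
Step 2: Ef = Eg / 2 = 0.595 / 2 = 0.2975 eV

0.2975


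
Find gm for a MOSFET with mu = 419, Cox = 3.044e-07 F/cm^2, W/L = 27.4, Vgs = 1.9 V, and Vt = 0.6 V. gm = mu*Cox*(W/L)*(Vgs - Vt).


Step 1: Vov = Vgs - Vt = 1.9 - 0.6 = 1.3 V
Step 2: gm = mu * Cox * (W/L) * Vov
Step 3: gm = 419 * 3.044e-07 * 27.4 * 1.3 = 4.54e-03 S

4.54e-03


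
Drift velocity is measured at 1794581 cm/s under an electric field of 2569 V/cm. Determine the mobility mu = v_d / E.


Step 1: mu = v_d / E
Step 2: mu = 1794581 / 2569
Step 3: mu = 698.55 cm^2/(V*s)

698.55


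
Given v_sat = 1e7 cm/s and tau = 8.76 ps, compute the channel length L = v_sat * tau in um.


Step 1: tau in seconds = 8.76 ps * 1e-12 = 8.7600e-12 s
Step 2: L = v_sat * tau = 1e7 * 8.7600e-12 = 8.7600e-05 cm
Step 3: L in um = 8.7600e-05 * 1e4 = 0.876 um

0.876


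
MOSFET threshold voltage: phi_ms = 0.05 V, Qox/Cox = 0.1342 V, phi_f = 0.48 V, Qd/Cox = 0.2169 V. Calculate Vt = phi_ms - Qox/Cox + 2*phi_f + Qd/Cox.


Step 1: Vt = phi_ms - Qox/Cox + 2*phi_f + Qd/Cox
Step 2: Vt = 0.05 - 0.1342 + 2*0.48 + 0.2169
Step 3: Vt = 0.05 - 0.1342 + 0.96 + 0.2169
Step 4: Vt = 1.0927 V

1.0927


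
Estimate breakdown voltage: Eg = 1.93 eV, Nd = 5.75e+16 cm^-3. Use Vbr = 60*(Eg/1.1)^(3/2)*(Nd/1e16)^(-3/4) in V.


Step 1: Eg/1.1 = 1.93/1.1 = 1.754545
Step 2: (Eg/1.1)^1.5 = 1.754545^1.5 = 2.324057
Step 3: (Nd/1e16)^(-0.75) = (5.75)^(-0.75) = 0.269308
Step 4: Vbr = 60 * 2.324057 * 0.269308 = 37.6 V

37.6


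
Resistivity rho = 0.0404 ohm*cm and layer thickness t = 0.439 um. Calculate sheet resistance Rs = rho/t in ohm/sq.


Step 1: Convert thickness to cm: t = 0.439 um = 4.3900e-05 cm
Step 2: Rs = rho / t = 0.0404 / 4.3900e-05
Step 3: Rs = 920.3 ohm/sq

920.3


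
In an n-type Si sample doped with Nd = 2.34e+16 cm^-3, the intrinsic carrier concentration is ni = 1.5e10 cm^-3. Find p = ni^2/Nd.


Step 1: Since Nd >> ni, n ≈ Nd = 2.34e+16 cm^-3
Step 2: p = ni^2 / n = (1.5e10)^2 / 2.34e+16
Step 3: p = 2.25e20 / 2.34e+16 = 9.62e+03 cm^-3

9.62e+03


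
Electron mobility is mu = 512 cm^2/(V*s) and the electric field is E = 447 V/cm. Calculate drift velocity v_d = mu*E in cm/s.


Step 1: v_d = mu * E
Step 2: v_d = 512 * 447 = 228864
Step 3: v_d = 2.29e+05 cm/s

2.29e+05


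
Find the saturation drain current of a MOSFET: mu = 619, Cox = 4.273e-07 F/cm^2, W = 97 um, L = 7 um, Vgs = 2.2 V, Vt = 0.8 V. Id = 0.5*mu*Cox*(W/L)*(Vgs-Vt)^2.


Step 1: Overdrive voltage Vov = Vgs - Vt = 2.2 - 0.8 = 1.4 V
Step 2: W/L = 97/7 = 13.8571
Step 3: Id = 0.5 * 619 * 4.273e-07 * 13.8571 * 1.4^2
Step 4: Id = 3.59e-03 A

3.59e-03


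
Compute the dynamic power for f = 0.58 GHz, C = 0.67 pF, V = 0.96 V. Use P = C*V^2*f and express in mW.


Step 1: V^2 = 0.96^2 = 0.9216 V^2
Step 2: P = C*V^2*f = 0.67e-12 F * 0.9216 * 0.58e9 Hz
Step 3: P = 3.5813376e-04 W
Step 4: P = 0.358 mW

0.358


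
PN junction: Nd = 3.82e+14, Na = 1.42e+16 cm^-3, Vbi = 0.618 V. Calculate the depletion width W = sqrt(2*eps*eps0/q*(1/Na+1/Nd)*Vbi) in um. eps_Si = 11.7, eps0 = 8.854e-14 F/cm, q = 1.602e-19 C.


Step 1: 1/Na + 1/Nd = 1/1.42e+16 + 1/3.82e+14 = 2.68822e-15
Step 2: 2*eps*eps0/q = 2*11.7*8.854e-14/1.602e-19 = 1.293281e+07
Step 3: W^2 = 1.293281e+07 * 2.68822e-15 * 0.618 = 2.14855e-08
Step 4: W = sqrt(2.14855e-08) = 1.466e-04 cm = 1.466 um

1.466


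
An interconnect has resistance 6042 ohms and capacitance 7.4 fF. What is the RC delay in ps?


Step 1: tau = R * C
Step 2: tau = 6042 * 7.4 fF = 6042 * 7.4e-15 F
Step 3: tau = 4.47108e-11 s = 44.7108 ps

44.7108


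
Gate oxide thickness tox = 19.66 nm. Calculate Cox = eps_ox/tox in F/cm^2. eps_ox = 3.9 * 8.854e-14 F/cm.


Step 1: eps_ox = 3.9 * 8.854e-14 = 3.45306e-13 F/cm
Step 2: tox in cm = 19.66 nm * 1e-7 = 1.9660e-06 cm
Step 3: Cox = 3.45306e-13 / 1.9660e-06 = 1.76e-07 F/cm^2

1.76e-07


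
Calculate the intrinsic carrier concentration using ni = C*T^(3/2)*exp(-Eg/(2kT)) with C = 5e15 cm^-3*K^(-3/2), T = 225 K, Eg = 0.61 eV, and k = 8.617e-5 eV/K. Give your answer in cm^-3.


Step 1: Compute kT = 8.617e-5 * 225 = 0.01938825 eV
Step 2: Exponent = -Eg/(2kT) = -0.61/(2*0.01938825) = -15.73118
Step 3: T^(3/2) = 225^1.5 = 3375.00
Step 4: ni = 5e15 * 3375.00 * exp(-15.73118) = 2.48e+12 cm^-3

2.48e+12


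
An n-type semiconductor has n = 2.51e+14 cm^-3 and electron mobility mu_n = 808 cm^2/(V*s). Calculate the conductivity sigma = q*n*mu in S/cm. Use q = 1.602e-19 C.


Step 1: sigma = q * n * mu
Step 2: sigma = 1.602e-19 * 2.51e+14 * 808
Step 3: sigma = 3.249e-02 S/cm

3.249e-02


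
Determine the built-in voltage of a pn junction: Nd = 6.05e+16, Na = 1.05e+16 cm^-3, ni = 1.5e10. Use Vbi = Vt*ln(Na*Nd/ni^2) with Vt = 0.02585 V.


Step 1: Compute Na*Nd/ni^2 = 1.05e+16 * 6.05e+16 / (1.5e10)^2 = 2.8233e+12
Step 2: ln(2.8233e+12) = 28.6689
Step 3: Vbi = 0.02585 * 28.6689 = 0.741 V

0.741


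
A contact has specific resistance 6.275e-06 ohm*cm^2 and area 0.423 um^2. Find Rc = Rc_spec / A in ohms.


Step 1: Convert area to cm^2: 0.423 um^2 = 4.2300e-09 cm^2
Step 2: Rc = Rc_spec / A = 6.275e-06 / 4.2300e-09
Step 3: Rc = 1.48e+03 ohms

1.48e+03


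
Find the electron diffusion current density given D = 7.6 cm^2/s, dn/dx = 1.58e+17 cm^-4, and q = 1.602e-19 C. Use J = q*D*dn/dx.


Step 1: J = q * D * (dn/dx)
Step 2: J = 1.602e-19 * 7.6 * 1.58e+17
Step 3: J = 1.92e-01 A/cm^2

1.92e-01


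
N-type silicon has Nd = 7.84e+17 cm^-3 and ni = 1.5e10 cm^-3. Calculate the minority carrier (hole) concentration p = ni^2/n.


Step 1: Since Nd >> ni, n ≈ Nd = 7.84e+17 cm^-3
Step 2: p = ni^2 / n = (1.5e10)^2 / 7.84e+17
Step 3: p = 2.25e20 / 7.84e+17 = 2.87e+02 cm^-3

2.87e+02


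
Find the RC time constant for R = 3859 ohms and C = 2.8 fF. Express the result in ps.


Step 1: tau = R * C
Step 2: tau = 3859 * 2.8 fF = 3859 * 2.8e-15 F
Step 3: tau = 1.08052e-11 s = 10.8052 ps

10.8052


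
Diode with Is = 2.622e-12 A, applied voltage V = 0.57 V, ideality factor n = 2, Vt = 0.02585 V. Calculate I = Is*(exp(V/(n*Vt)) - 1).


Step 1: V/(n*Vt) = 0.57/(2*0.02585) = 11.0251
Step 2: exp(11.0251) = 6.1396e+04
Step 3: I = 2.622e-12 * (6.1396e+04 - 1) = 1.61e-07 A

1.61e-07


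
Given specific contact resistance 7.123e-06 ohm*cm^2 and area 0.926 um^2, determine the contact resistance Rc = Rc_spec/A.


Step 1: Convert area to cm^2: 0.926 um^2 = 9.2600e-09 cm^2
Step 2: Rc = Rc_spec / A = 7.123e-06 / 9.2600e-09
Step 3: Rc = 7.69e+02 ohms

7.69e+02


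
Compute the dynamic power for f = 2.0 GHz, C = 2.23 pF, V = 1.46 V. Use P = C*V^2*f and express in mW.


Step 1: V^2 = 1.46^2 = 2.1316 V^2
Step 2: P = C*V^2*f = 2.23e-12 F * 2.1316 * 2.0e9 Hz
Step 3: P = 9.506936e-03 W
Step 4: P = 9.507 mW

9.507


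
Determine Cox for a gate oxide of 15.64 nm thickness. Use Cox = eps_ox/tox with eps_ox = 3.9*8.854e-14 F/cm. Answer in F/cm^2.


Step 1: eps_ox = 3.9 * 8.854e-14 = 3.45306e-13 F/cm
Step 2: tox in cm = 15.64 nm * 1e-7 = 1.5640e-06 cm
Step 3: Cox = 3.45306e-13 / 1.5640e-06 = 2.21e-07 F/cm^2

2.21e-07


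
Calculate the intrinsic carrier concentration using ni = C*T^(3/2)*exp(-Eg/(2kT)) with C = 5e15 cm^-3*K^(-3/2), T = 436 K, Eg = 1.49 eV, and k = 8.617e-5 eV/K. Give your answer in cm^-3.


Step 1: Compute kT = 8.617e-5 * 436 = 0.03757012 eV
Step 2: Exponent = -Eg/(2kT) = -1.49/(2*0.03757012) = -19.82959
Step 3: T^(3/2) = 436^1.5 = 9103.95
Step 4: ni = 5e15 * 9103.95 * exp(-19.82959) = 1.11e+11 cm^-3

1.11e+11


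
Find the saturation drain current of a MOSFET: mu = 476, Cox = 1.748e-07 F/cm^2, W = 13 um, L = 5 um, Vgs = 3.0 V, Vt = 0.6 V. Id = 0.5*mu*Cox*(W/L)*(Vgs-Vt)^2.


Step 1: Overdrive voltage Vov = Vgs - Vt = 3.0 - 0.6 = 2.4 V
Step 2: W/L = 13/5 = 2.6
Step 3: Id = 0.5 * 476 * 1.748e-07 * 2.6 * 2.4^2
Step 4: Id = 6.23e-04 A

6.23e-04


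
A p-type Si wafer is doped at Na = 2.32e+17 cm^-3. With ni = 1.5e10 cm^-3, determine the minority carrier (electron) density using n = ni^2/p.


Step 1: Majority hole concentration p ≈ Na = 2.32e+17 cm^-3
Step 2: n = ni^2 / Na = (1.5e10)^2 / 2.32e+17
Step 3: n = 9.70e+02 cm^-3

9.70e+02


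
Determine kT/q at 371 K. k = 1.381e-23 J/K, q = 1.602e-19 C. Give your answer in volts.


Step 1: kT = 1.381e-23 * 371 = 5.12351e-21 J
Step 2: Vt = kT/q = 5.12351e-21 / 1.602e-19
Step 3: Vt = 0.03198 V

0.03198


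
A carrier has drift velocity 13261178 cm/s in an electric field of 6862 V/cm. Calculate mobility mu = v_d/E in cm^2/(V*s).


Step 1: mu = v_d / E
Step 2: mu = 13261178 / 6862
Step 3: mu = 1932.55 cm^2/(V*s)

1932.55


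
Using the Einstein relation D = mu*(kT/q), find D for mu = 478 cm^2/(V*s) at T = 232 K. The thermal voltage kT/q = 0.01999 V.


Step 1: D = mu * (kT/q)
Step 2: D = 478 * 0.01999
Step 3: D = 9.56 cm^2/s

9.56


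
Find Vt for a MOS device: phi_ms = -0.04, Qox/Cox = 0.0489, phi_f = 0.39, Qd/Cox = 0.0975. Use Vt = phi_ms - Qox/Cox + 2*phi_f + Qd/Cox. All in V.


Step 1: Vt = phi_ms - Qox/Cox + 2*phi_f + Qd/Cox
Step 2: Vt = -0.04 - 0.0489 + 2*0.39 + 0.0975
Step 3: Vt = -0.04 - 0.0489 + 0.78 + 0.0975
Step 4: Vt = 0.7886 V

0.7886


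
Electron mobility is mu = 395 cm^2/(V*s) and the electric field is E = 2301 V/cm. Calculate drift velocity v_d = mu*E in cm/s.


Step 1: v_d = mu * E
Step 2: v_d = 395 * 2301 = 908895
Step 3: v_d = 9.09e+05 cm/s

9.09e+05


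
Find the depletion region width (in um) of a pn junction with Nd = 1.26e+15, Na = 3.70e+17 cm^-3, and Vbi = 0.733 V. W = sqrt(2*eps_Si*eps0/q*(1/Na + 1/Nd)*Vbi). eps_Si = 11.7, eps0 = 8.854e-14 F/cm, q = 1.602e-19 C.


Step 1: 1/Na + 1/Nd = 1/3.70e+17 + 1/1.26e+15 = 7.96353e-16
Step 2: 2*eps*eps0/q = 2*11.7*8.854e-14/1.602e-19 = 1.293281e+07
Step 3: W^2 = 1.293281e+07 * 7.96353e-16 * 0.733 = 7.54923e-09
Step 4: W = sqrt(7.54923e-09) = 8.689e-05 cm = 0.8689 um

0.8689


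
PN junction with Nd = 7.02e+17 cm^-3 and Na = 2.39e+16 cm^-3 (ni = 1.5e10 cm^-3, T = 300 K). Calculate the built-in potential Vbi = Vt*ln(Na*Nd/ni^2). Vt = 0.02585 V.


Step 1: Compute Na*Nd/ni^2 = 2.39e+16 * 7.02e+17 / (1.5e10)^2 = 7.4568e+13
Step 2: ln(7.4568e+13) = 31.9427
Step 3: Vbi = 0.02585 * 31.9427 = 0.826 V

0.826


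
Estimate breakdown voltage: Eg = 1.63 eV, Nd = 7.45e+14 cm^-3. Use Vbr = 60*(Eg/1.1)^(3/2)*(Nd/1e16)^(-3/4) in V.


Step 1: Eg/1.1 = 1.63/1.1 = 1.481818
Step 2: (Eg/1.1)^1.5 = 1.481818^1.5 = 1.803816
Step 3: (Nd/1e16)^(-0.75) = (0.0745)^(-0.75) = 7.012660
Step 4: Vbr = 60 * 1.803816 * 7.012660 = 759.0 V

759.0


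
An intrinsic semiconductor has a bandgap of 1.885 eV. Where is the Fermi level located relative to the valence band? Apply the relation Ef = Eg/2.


Step 1: For an intrinsic semiconductor, the Fermi level sits at midgap.
Step 2: Ef = Eg / 2 = 1.885 / 2 = 0.9425 eV

0.9425


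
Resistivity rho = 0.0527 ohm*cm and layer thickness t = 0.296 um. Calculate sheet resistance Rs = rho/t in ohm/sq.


Step 1: Convert thickness to cm: t = 0.296 um = 2.9600e-05 cm
Step 2: Rs = rho / t = 0.0527 / 2.9600e-05
Step 3: Rs = 1780.4 ohm/sq

1780.4


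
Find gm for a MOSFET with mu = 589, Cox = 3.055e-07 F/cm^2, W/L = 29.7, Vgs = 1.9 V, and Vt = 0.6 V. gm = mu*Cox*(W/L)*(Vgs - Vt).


Step 1: Vov = Vgs - Vt = 1.9 - 0.6 = 1.3 V
Step 2: gm = mu * Cox * (W/L) * Vov
Step 3: gm = 589 * 3.055e-07 * 29.7 * 1.3 = 6.95e-03 S

6.95e-03


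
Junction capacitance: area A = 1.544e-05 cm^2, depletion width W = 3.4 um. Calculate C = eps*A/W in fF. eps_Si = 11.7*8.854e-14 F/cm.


Step 1: eps_Si = 11.7 * 8.854e-14 = 1.035918e-12 F/cm
Step 2: W in cm = 3.4 * 1e-4 = 3.40e-04 cm
Step 3: C = 1.035918e-12 * 1.544e-05 / 3.40e-04 = 4.704286e-14 F
Step 4: C = 47.04 fF

47.04


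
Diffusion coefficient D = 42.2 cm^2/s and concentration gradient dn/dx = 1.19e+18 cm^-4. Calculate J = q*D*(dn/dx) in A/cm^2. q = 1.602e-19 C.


Step 1: J = q * D * (dn/dx)
Step 2: J = 1.602e-19 * 42.2 * 1.19e+18
Step 3: J = 8.04e+00 A/cm^2

8.04e+00


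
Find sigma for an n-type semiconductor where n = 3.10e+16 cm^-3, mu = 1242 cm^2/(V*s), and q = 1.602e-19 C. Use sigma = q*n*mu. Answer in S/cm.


Step 1: sigma = q * n * mu
Step 2: sigma = 1.602e-19 * 3.10e+16 * 1242
Step 3: sigma = 6.168e+00 S/cm

6.168e+00


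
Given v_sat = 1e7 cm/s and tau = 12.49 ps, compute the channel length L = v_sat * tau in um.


Step 1: tau in seconds = 12.49 ps * 1e-12 = 1.2490e-11 s
Step 2: L = v_sat * tau = 1e7 * 1.2490e-11 = 1.2490e-04 cm
Step 3: L in um = 1.2490e-04 * 1e4 = 1.249 um

1.249


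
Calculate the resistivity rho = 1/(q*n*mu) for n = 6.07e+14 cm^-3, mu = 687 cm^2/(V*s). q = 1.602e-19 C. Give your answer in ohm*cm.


Step 1: sigma = q * n * mu = 1.602e-19 * 6.07e+14 * 687 = 6.68048e-02 S/cm
Step 2: rho = 1 / sigma = 1 / 6.68048e-02 = 14.97 ohm*cm

14.97


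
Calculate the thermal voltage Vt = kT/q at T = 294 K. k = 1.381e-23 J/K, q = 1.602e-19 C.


Step 1: kT = 1.381e-23 * 294 = 4.06014e-21 J
Step 2: Vt = kT/q = 4.06014e-21 / 1.602e-19
Step 3: Vt = 0.02534 V

0.02534


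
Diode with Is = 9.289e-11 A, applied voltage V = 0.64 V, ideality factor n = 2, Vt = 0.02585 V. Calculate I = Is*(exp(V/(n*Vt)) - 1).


Step 1: V/(n*Vt) = 0.64/(2*0.02585) = 12.3791
Step 2: exp(12.3791) = 2.3778e+05
Step 3: I = 9.289e-11 * (2.3778e+05 - 1) = 2.21e-05 A

2.21e-05


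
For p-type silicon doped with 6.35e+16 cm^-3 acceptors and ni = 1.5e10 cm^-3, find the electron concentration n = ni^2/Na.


Step 1: Majority hole concentration p ≈ Na = 6.35e+16 cm^-3
Step 2: n = ni^2 / Na = (1.5e10)^2 / 6.35e+16
Step 3: n = 3.54e+03 cm^-3

3.54e+03


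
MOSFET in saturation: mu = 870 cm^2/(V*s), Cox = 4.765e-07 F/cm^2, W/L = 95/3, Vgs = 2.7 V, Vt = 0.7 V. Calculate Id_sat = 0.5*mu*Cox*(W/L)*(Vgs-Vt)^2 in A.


Step 1: Overdrive voltage Vov = Vgs - Vt = 2.7 - 0.7 = 2.0 V
Step 2: W/L = 95/3 = 31.6667
Step 3: Id = 0.5 * 870 * 4.765e-07 * 31.6667 * 2.0^2
Step 4: Id = 2.63e-02 A

2.63e-02


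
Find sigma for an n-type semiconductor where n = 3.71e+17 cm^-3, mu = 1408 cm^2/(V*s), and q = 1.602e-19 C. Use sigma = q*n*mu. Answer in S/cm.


Step 1: sigma = q * n * mu
Step 2: sigma = 1.602e-19 * 3.71e+17 * 1408
Step 3: sigma = 8.368e+01 S/cm

8.368e+01


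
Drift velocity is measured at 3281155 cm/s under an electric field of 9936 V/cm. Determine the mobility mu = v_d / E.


Step 1: mu = v_d / E
Step 2: mu = 3281155 / 9936
Step 3: mu = 330.23 cm^2/(V*s)

330.23


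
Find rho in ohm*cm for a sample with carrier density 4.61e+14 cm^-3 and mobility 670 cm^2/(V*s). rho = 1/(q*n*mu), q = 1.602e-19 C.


Step 1: sigma = q * n * mu = 1.602e-19 * 4.61e+14 * 670 = 4.94810e-02 S/cm
Step 2: rho = 1 / sigma = 1 / 4.94810e-02 = 20.21 ohm*cm

20.21


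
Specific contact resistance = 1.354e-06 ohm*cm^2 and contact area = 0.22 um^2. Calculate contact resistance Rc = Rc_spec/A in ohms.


Step 1: Convert area to cm^2: 0.22 um^2 = 2.2000e-09 cm^2
Step 2: Rc = Rc_spec / A = 1.354e-06 / 2.2000e-09
Step 3: Rc = 6.15e+02 ohms

6.15e+02


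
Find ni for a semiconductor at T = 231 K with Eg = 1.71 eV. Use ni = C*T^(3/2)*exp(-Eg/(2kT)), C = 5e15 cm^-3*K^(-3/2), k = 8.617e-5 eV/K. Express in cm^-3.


Step 1: Compute kT = 8.617e-5 * 231 = 0.01990527 eV
Step 2: Exponent = -Eg/(2kT) = -1.71/(2*0.01990527) = -42.95345
Step 3: T^(3/2) = 231^1.5 = 3510.90
Step 4: ni = 5e15 * 3510.90 * exp(-42.95345) = 3.89e+00 cm^-3

3.89e+00


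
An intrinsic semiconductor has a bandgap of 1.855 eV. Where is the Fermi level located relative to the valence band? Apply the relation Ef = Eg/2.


Step 1: For an intrinsic semiconductor, the Fermi level sits at midgap.
Step 2: Ef = Eg / 2 = 1.855 / 2 = 0.9275 eV

0.9275


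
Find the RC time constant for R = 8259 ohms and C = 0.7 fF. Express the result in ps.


Step 1: tau = R * C
Step 2: tau = 8259 * 0.7 fF = 8259 * 7.0e-16 F
Step 3: tau = 5.7813e-12 s = 5.7813 ps

5.7813


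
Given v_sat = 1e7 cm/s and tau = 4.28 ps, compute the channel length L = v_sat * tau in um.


Step 1: tau in seconds = 4.28 ps * 1e-12 = 4.2800e-12 s
Step 2: L = v_sat * tau = 1e7 * 4.2800e-12 = 4.2800e-05 cm
Step 3: L in um = 4.2800e-05 * 1e4 = 0.428 um

0.428


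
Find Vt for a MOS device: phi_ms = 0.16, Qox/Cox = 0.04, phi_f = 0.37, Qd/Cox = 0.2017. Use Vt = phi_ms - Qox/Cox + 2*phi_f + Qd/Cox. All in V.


Step 1: Vt = phi_ms - Qox/Cox + 2*phi_f + Qd/Cox
Step 2: Vt = 0.16 - 0.04 + 2*0.37 + 0.2017
Step 3: Vt = 0.16 - 0.04 + 0.74 + 0.2017
Step 4: Vt = 1.0617 V

1.0617


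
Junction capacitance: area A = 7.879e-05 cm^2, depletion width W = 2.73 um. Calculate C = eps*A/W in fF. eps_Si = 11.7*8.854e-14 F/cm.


Step 1: eps_Si = 11.7 * 8.854e-14 = 1.035918e-12 F/cm
Step 2: W in cm = 2.73 * 1e-4 = 2.73e-04 cm
Step 3: C = 1.035918e-12 * 7.879e-05 / 2.73e-04 = 2.989743e-13 F
Step 4: C = 298.97 fF

298.97


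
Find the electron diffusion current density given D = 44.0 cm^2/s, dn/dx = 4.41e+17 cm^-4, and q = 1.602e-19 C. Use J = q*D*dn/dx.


Step 1: J = q * D * (dn/dx)
Step 2: J = 1.602e-19 * 44.0 * 4.41e+17
Step 3: J = 3.11e+00 A/cm^2

3.11e+00


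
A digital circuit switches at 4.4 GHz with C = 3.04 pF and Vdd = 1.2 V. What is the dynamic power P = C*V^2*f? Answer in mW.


Step 1: V^2 = 1.2^2 = 1.44 V^2
Step 2: P = C*V^2*f = 3.04e-12 F * 1.44 * 4.4e9 Hz
Step 3: P = 1.926144e-02 W
Step 4: P = 19.261 mW

19.261


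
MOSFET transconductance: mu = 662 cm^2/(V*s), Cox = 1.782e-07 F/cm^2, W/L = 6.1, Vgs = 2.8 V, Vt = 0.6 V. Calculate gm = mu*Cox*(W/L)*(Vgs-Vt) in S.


Step 1: Vov = Vgs - Vt = 2.8 - 0.6 = 2.2 V
Step 2: gm = mu * Cox * (W/L) * Vov
Step 3: gm = 662 * 1.782e-07 * 6.1 * 2.2 = 1.58e-03 S

1.58e-03


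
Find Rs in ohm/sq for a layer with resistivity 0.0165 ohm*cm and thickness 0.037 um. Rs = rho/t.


Step 1: Convert thickness to cm: t = 0.037 um = 3.7000e-06 cm
Step 2: Rs = rho / t = 0.0165 / 3.7000e-06
Step 3: Rs = 4459.5 ohm/sq

4459.5


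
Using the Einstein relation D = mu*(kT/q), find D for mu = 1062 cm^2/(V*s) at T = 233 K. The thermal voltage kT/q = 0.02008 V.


Step 1: D = mu * (kT/q)
Step 2: D = 1062 * 0.02008
Step 3: D = 21.32 cm^2/s

21.32


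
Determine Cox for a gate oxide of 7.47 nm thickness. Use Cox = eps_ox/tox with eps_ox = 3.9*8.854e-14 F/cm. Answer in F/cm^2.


Step 1: eps_ox = 3.9 * 8.854e-14 = 3.45306e-13 F/cm
Step 2: tox in cm = 7.47 nm * 1e-7 = 7.4700e-07 cm
Step 3: Cox = 3.45306e-13 / 7.4700e-07 = 4.62e-07 F/cm^2

4.62e-07


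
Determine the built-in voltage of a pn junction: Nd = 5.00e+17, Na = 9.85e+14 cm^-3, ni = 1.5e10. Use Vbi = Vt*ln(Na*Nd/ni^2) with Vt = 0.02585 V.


Step 1: Compute Na*Nd/ni^2 = 9.85e+14 * 5.00e+17 / (1.5e10)^2 = 2.1889e+12
Step 2: ln(2.1889e+12) = 28.4144
Step 3: Vbi = 0.02585 * 28.4144 = 0.735 V

0.735


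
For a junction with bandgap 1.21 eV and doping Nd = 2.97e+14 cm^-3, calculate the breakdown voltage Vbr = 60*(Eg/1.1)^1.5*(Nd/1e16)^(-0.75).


Step 1: Eg/1.1 = 1.21/1.1 = 1.100000
Step 2: (Eg/1.1)^1.5 = 1.100000^1.5 = 1.153690
Step 3: (Nd/1e16)^(-0.75) = (0.0297)^(-0.75) = 13.977602
Step 4: Vbr = 60 * 1.153690 * 13.977602 = 967.5 V

967.5


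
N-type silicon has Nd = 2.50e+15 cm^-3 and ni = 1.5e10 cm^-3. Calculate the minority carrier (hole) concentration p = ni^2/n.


Step 1: Since Nd >> ni, n ≈ Nd = 2.50e+15 cm^-3
Step 2: p = ni^2 / n = (1.5e10)^2 / 2.50e+15
Step 3: p = 2.25e20 / 2.50e+15 = 9.00e+04 cm^-3

9.00e+04


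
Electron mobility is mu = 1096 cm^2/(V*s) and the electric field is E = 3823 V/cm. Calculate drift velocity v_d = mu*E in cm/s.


Step 1: v_d = mu * E
Step 2: v_d = 1096 * 3823 = 4190008
Step 3: v_d = 4.19e+06 cm/s

4.19e+06


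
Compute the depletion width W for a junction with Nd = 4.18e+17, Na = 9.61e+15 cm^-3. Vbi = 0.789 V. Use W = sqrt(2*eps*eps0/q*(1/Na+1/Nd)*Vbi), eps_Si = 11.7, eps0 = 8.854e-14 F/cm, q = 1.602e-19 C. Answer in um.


Step 1: 1/Na + 1/Nd = 1/9.61e+15 + 1/4.18e+17 = 1.06451e-16
Step 2: 2*eps*eps0/q = 2*11.7*8.854e-14/1.602e-19 = 1.293281e+07
Step 3: W^2 = 1.293281e+07 * 1.06451e-16 * 0.789 = 1.08622e-09
Step 4: W = sqrt(1.08622e-09) = 3.296e-05 cm = 0.3296 um

0.3296


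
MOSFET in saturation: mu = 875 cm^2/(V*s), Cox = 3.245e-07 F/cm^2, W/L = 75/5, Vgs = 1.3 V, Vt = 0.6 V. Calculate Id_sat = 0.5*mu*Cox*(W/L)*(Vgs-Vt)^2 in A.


Step 1: Overdrive voltage Vov = Vgs - Vt = 1.3 - 0.6 = 0.7 V
Step 2: W/L = 75/5 = 15
Step 3: Id = 0.5 * 875 * 3.245e-07 * 15 * 0.7^2
Step 4: Id = 1.04e-03 A

1.04e-03


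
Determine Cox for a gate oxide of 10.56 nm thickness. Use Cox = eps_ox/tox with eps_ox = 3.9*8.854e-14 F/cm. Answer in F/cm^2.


Step 1: eps_ox = 3.9 * 8.854e-14 = 3.45306e-13 F/cm
Step 2: tox in cm = 10.56 nm * 1e-7 = 1.0560e-06 cm
Step 3: Cox = 3.45306e-13 / 1.0560e-06 = 3.27e-07 F/cm^2

3.27e-07


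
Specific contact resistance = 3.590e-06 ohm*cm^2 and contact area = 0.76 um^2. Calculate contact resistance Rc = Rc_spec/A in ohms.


Step 1: Convert area to cm^2: 0.76 um^2 = 7.6000e-09 cm^2
Step 2: Rc = Rc_spec / A = 3.590e-06 / 7.6000e-09
Step 3: Rc = 4.72e+02 ohms

4.72e+02


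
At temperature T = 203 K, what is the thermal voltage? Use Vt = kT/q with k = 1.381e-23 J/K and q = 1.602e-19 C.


Step 1: kT = 1.381e-23 * 203 = 2.80343e-21 J
Step 2: Vt = kT/q = 2.80343e-21 / 1.602e-19
Step 3: Vt = 0.0175 V

0.0175


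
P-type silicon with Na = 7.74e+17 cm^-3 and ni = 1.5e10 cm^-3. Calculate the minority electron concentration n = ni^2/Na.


Step 1: Majority hole concentration p ≈ Na = 7.74e+17 cm^-3
Step 2: n = ni^2 / Na = (1.5e10)^2 / 7.74e+17
Step 3: n = 2.91e+02 cm^-3

2.91e+02


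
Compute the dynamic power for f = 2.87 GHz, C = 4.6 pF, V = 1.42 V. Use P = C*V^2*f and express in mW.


Step 1: V^2 = 1.42^2 = 2.0164 V^2
Step 2: P = C*V^2*f = 4.6e-12 F * 2.0164 * 2.87e9 Hz
Step 3: P = 2.66205128e-02 W
Step 4: P = 26.621 mW

26.621


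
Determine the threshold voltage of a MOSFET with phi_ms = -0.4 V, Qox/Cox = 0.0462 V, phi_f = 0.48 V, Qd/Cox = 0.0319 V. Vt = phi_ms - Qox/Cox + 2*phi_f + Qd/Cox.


Step 1: Vt = phi_ms - Qox/Cox + 2*phi_f + Qd/Cox
Step 2: Vt = -0.4 - 0.0462 + 2*0.48 + 0.0319
Step 3: Vt = -0.4 - 0.0462 + 0.96 + 0.0319
Step 4: Vt = 0.5457 V

0.5457


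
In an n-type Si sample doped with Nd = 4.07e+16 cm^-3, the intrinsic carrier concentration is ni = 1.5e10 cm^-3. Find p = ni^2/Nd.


Step 1: Since Nd >> ni, n ≈ Nd = 4.07e+16 cm^-3
Step 2: p = ni^2 / n = (1.5e10)^2 / 4.07e+16
Step 3: p = 2.25e20 / 4.07e+16 = 5.53e+03 cm^-3

5.53e+03


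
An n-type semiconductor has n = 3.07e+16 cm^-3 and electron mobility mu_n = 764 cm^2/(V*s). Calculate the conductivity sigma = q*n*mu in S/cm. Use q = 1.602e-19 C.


Step 1: sigma = q * n * mu
Step 2: sigma = 1.602e-19 * 3.07e+16 * 764
Step 3: sigma = 3.757e+00 S/cm

3.757e+00


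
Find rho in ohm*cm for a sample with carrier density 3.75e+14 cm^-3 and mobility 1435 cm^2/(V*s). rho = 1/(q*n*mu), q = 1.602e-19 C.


Step 1: sigma = q * n * mu = 1.602e-19 * 3.75e+14 * 1435 = 8.62076e-02 S/cm
Step 2: rho = 1 / sigma = 1 / 8.62076e-02 = 11.6 ohm*cm

11.6


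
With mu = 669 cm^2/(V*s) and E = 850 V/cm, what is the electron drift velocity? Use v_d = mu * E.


Step 1: v_d = mu * E
Step 2: v_d = 669 * 850 = 568650
Step 3: v_d = 5.69e+05 cm/s

5.69e+05


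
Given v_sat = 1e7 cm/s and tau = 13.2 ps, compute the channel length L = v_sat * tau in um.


Step 1: tau in seconds = 13.2 ps * 1e-12 = 1.3200e-11 s
Step 2: L = v_sat * tau = 1e7 * 1.3200e-11 = 1.3200e-04 cm
Step 3: L in um = 1.3200e-04 * 1e4 = 1.32 um

1.32


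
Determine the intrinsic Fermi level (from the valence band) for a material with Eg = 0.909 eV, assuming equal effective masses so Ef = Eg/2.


Step 1: For an intrinsic semiconductor, the Fermi level sits at midgap.
Step 2: Ef = Eg / 2 = 0.909 / 2 = 0.4545 eV

0.4545


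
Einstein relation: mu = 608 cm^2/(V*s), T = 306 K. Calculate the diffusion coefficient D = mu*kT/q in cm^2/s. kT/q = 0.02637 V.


Step 1: D = mu * (kT/q)
Step 2: D = 608 * 0.02637
Step 3: D = 16.03 cm^2/s

16.03


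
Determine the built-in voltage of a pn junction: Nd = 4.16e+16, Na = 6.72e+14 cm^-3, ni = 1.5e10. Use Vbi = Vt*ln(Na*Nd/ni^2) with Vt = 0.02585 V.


Step 1: Compute Na*Nd/ni^2 = 6.72e+14 * 4.16e+16 / (1.5e10)^2 = 1.2425e+11
Step 2: ln(1.2425e+11) = 25.5456
Step 3: Vbi = 0.02585 * 25.5456 = 0.66 V

0.66


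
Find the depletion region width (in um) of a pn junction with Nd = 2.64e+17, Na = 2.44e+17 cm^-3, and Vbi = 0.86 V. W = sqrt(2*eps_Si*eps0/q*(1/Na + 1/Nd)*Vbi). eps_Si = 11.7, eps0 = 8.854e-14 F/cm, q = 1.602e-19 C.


Step 1: 1/Na + 1/Nd = 1/2.44e+17 + 1/2.64e+17 = 7.88624e-18
Step 2: 2*eps*eps0/q = 2*11.7*8.854e-14/1.602e-19 = 1.293281e+07
Step 3: W^2 = 1.293281e+07 * 7.88624e-18 * 0.86 = 8.77125e-11
Step 4: W = sqrt(8.77125e-11) = 9.365e-06 cm = 0.09365 um

0.09365


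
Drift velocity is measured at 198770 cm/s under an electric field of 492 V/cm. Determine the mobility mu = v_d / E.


Step 1: mu = v_d / E
Step 2: mu = 198770 / 492
Step 3: mu = 404.0 cm^2/(V*s)

404.0


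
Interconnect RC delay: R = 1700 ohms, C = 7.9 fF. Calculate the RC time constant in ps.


Step 1: tau = R * C
Step 2: tau = 1700 * 7.9 fF = 1700 * 7.9e-15 F
Step 3: tau = 1.343e-11 s = 13.43 ps

13.43


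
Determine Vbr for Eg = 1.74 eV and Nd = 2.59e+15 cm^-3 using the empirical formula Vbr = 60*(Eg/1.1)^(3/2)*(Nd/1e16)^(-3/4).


Step 1: Eg/1.1 = 1.74/1.1 = 1.581818
Step 2: (Eg/1.1)^1.5 = 1.581818^1.5 = 1.989458
Step 3: (Nd/1e16)^(-0.75) = (0.259)^(-0.75) = 2.754388
Step 4: Vbr = 60 * 1.989458 * 2.754388 = 328.8 V

328.8


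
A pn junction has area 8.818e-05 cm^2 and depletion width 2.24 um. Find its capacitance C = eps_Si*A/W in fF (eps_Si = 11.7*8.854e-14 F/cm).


Step 1: eps_Si = 11.7 * 8.854e-14 = 1.035918e-12 F/cm
Step 2: W in cm = 2.24 * 1e-4 = 2.24e-04 cm
Step 3: C = 1.035918e-12 * 8.818e-05 / 2.24e-04 = 4.078002e-13 F
Step 4: C = 407.8 fF

407.8


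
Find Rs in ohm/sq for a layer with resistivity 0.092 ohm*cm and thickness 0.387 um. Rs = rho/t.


Step 1: Convert thickness to cm: t = 0.387 um = 3.8700e-05 cm
Step 2: Rs = rho / t = 0.092 / 3.8700e-05
Step 3: Rs = 2377.3 ohm/sq

2377.3


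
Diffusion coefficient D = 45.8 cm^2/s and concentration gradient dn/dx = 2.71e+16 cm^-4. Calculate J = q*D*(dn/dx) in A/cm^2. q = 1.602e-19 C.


Step 1: J = q * D * (dn/dx)
Step 2: J = 1.602e-19 * 45.8 * 2.71e+16
Step 3: J = 1.99e-01 A/cm^2

1.99e-01


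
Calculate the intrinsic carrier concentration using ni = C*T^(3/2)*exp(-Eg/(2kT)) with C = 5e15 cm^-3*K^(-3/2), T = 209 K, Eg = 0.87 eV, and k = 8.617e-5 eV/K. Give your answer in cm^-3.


Step 1: Compute kT = 8.617e-5 * 209 = 0.01800953 eV
Step 2: Exponent = -Eg/(2kT) = -0.87/(2*0.01800953) = -24.15388
Step 3: T^(3/2) = 209^1.5 = 3021.48
Step 4: ni = 5e15 * 3021.48 * exp(-24.15388) = 4.89e+08 cm^-3

4.89e+08


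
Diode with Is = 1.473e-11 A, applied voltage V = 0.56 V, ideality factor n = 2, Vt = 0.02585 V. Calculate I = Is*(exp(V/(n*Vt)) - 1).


Step 1: V/(n*Vt) = 0.56/(2*0.02585) = 10.8317
Step 2: exp(10.8317) = 5.0600e+04
Step 3: I = 1.473e-11 * (5.0600e+04 - 1) = 7.45e-07 A

7.45e-07


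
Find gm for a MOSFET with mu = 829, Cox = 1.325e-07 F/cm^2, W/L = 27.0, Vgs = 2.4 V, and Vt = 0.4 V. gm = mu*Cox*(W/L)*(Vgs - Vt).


Step 1: Vov = Vgs - Vt = 2.4 - 0.4 = 2.0 V
Step 2: gm = mu * Cox * (W/L) * Vov
Step 3: gm = 829 * 1.325e-07 * 27.0 * 2.0 = 5.93e-03 S

5.93e-03


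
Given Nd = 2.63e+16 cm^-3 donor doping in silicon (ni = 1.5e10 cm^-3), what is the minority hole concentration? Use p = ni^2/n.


Step 1: Since Nd >> ni, n ≈ Nd = 2.63e+16 cm^-3
Step 2: p = ni^2 / n = (1.5e10)^2 / 2.63e+16
Step 3: p = 2.25e20 / 2.63e+16 = 8.56e+03 cm^-3

8.56e+03


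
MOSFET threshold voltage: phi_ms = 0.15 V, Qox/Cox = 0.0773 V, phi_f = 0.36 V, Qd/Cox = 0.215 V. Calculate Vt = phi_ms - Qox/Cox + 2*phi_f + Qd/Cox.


Step 1: Vt = phi_ms - Qox/Cox + 2*phi_f + Qd/Cox
Step 2: Vt = 0.15 - 0.0773 + 2*0.36 + 0.215
Step 3: Vt = 0.15 - 0.0773 + 0.72 + 0.215
Step 4: Vt = 1.0077 V

1.0077


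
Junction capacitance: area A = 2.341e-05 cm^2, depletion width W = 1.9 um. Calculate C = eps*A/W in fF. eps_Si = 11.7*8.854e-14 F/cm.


Step 1: eps_Si = 11.7 * 8.854e-14 = 1.035918e-12 F/cm
Step 2: W in cm = 1.9 * 1e-4 = 1.90e-04 cm
Step 3: C = 1.035918e-12 * 2.341e-05 / 1.90e-04 = 1.276360e-13 F
Step 4: C = 127.64 fF

127.64


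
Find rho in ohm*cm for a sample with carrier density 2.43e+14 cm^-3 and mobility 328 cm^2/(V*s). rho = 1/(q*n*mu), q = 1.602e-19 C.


Step 1: sigma = q * n * mu = 1.602e-19 * 2.43e+14 * 328 = 1.27686e-02 S/cm
Step 2: rho = 1 / sigma = 1 / 1.27686e-02 = 78.32 ohm*cm

78.32


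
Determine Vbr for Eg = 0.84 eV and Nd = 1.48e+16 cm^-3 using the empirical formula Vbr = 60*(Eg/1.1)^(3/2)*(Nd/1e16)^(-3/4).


Step 1: Eg/1.1 = 0.84/1.1 = 0.763636
Step 2: (Eg/1.1)^1.5 = 0.763636^1.5 = 0.667313
Step 3: (Nd/1e16)^(-0.75) = (1.48)^(-0.75) = 0.745253
Step 4: Vbr = 60 * 0.667313 * 0.745253 = 29.8 V

29.8


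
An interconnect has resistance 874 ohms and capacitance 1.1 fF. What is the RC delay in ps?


Step 1: tau = R * C
Step 2: tau = 874 * 1.1 fF = 874 * 1.1e-15 F
Step 3: tau = 9.614e-13 s = 0.9614 ps

0.9614


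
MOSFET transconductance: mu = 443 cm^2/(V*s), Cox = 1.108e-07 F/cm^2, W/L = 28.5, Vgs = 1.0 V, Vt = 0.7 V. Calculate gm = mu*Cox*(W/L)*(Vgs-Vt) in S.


Step 1: Vov = Vgs - Vt = 1.0 - 0.7 = 0.3 V
Step 2: gm = mu * Cox * (W/L) * Vov
Step 3: gm = 443 * 1.108e-07 * 28.5 * 0.3 = 4.20e-04 S

4.20e-04


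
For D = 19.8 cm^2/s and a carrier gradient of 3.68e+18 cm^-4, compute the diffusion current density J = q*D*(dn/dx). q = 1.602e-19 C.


Step 1: J = q * D * (dn/dx)
Step 2: J = 1.602e-19 * 19.8 * 3.68e+18
Step 3: J = 1.17e+01 A/cm^2

1.17e+01


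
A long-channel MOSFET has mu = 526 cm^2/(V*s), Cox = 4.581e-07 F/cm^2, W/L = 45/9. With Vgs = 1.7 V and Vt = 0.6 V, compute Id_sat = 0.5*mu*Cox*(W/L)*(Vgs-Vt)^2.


Step 1: Overdrive voltage Vov = Vgs - Vt = 1.7 - 0.6 = 1.1 V
Step 2: W/L = 45/9 = 5
Step 3: Id = 0.5 * 526 * 4.581e-07 * 5 * 1.1^2
Step 4: Id = 7.29e-04 A

7.29e-04


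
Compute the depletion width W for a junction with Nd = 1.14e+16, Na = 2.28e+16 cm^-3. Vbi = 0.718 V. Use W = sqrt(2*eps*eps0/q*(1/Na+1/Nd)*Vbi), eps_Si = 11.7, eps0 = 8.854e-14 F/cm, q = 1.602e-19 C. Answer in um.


Step 1: 1/Na + 1/Nd = 1/2.28e+16 + 1/1.14e+16 = 1.31579e-16
Step 2: 2*eps*eps0/q = 2*11.7*8.854e-14/1.602e-19 = 1.293281e+07
Step 3: W^2 = 1.293281e+07 * 1.31579e-16 * 0.718 = 1.22181e-09
Step 4: W = sqrt(1.22181e-09) = 3.495e-05 cm = 0.3495 um

0.3495


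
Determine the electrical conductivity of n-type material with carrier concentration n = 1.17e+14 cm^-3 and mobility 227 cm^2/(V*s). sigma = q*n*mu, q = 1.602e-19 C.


Step 1: sigma = q * n * mu
Step 2: sigma = 1.602e-19 * 1.17e+14 * 227
Step 3: sigma = 4.255e-03 S/cm

4.255e-03


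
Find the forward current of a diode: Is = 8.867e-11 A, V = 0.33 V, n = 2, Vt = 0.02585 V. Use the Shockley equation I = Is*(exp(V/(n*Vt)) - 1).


Step 1: V/(n*Vt) = 0.33/(2*0.02585) = 6.3830
Step 2: exp(6.3830) = 5.9170e+02
Step 3: I = 8.867e-11 * (5.9170e+02 - 1) = 5.24e-08 A

5.24e-08


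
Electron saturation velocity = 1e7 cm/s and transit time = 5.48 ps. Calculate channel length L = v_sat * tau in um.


Step 1: tau in seconds = 5.48 ps * 1e-12 = 5.4800e-12 s
Step 2: L = v_sat * tau = 1e7 * 5.4800e-12 = 5.4800e-05 cm
Step 3: L in um = 5.4800e-05 * 1e4 = 0.548 um

0.548


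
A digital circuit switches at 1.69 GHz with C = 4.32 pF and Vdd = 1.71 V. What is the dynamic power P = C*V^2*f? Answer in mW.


Step 1: V^2 = 1.71^2 = 2.9241 V^2
Step 2: P = C*V^2*f = 4.32e-12 F * 2.9241 * 1.69e9 Hz
Step 3: P = 2.134826928e-02 W
Step 4: P = 21.348 mW

21.348


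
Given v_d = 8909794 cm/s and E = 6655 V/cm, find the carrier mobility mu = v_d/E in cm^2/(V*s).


Step 1: mu = v_d / E
Step 2: mu = 8909794 / 6655
Step 3: mu = 1338.81 cm^2/(V*s)

1338.81


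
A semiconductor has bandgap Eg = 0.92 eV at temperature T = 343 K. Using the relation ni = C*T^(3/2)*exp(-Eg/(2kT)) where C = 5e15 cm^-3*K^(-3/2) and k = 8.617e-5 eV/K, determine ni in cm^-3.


Step 1: Compute kT = 8.617e-5 * 343 = 0.02955631 eV
Step 2: Exponent = -Eg/(2kT) = -0.92/(2*0.02955631) = -15.56351
Step 3: T^(3/2) = 343^1.5 = 6352.45
Step 4: ni = 5e15 * 6352.45 * exp(-15.56351) = 5.53e+12 cm^-3

5.53e+12


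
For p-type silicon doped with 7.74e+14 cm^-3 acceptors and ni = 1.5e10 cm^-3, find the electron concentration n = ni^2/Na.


Step 1: Majority hole concentration p ≈ Na = 7.74e+14 cm^-3
Step 2: n = ni^2 / Na = (1.5e10)^2 / 7.74e+14
Step 3: n = 2.91e+05 cm^-3

2.91e+05


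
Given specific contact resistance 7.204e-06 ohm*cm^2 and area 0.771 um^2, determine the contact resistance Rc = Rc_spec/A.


Step 1: Convert area to cm^2: 0.771 um^2 = 7.7100e-09 cm^2
Step 2: Rc = Rc_spec / A = 7.204e-06 / 7.7100e-09
Step 3: Rc = 9.34e+02 ohms

9.34e+02


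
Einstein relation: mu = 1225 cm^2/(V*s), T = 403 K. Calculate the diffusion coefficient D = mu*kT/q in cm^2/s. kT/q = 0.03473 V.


Step 1: D = mu * (kT/q)
Step 2: D = 1225 * 0.03473
Step 3: D = 42.54 cm^2/s

42.54


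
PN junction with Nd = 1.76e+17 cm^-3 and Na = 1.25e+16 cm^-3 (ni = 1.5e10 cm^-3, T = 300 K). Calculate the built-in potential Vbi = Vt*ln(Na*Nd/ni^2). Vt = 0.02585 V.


Step 1: Compute Na*Nd/ni^2 = 1.25e+16 * 1.76e+17 / (1.5e10)^2 = 9.7778e+12
Step 2: ln(9.7778e+12) = 29.9111
Step 3: Vbi = 0.02585 * 29.9111 = 0.773 V

0.773


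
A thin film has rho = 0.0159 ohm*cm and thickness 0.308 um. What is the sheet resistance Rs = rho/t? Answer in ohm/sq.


Step 1: Convert thickness to cm: t = 0.308 um = 3.0800e-05 cm
Step 2: Rs = rho / t = 0.0159 / 3.0800e-05
Step 3: Rs = 516.2 ohm/sq

516.2


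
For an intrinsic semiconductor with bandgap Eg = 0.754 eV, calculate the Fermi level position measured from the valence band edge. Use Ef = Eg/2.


Step 1: For an intrinsic semiconductor, the Fermi level sits at midgap.
Step 2: Ef = Eg / 2 = 0.754 / 2 = 0.377 eV

0.377


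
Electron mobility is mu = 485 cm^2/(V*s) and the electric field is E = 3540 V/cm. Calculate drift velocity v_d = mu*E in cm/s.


Step 1: v_d = mu * E
Step 2: v_d = 485 * 3540 = 1716900
Step 3: v_d = 1.72e+06 cm/s

1.72e+06


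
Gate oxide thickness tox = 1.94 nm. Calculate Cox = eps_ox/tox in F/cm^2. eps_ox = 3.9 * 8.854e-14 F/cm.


Step 1: eps_ox = 3.9 * 8.854e-14 = 3.45306e-13 F/cm
Step 2: tox in cm = 1.94 nm * 1e-7 = 1.9400e-07 cm
Step 3: Cox = 3.45306e-13 / 1.9400e-07 = 1.78e-06 F/cm^2

1.78e-06


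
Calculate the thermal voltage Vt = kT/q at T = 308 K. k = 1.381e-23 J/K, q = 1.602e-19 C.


Step 1: kT = 1.381e-23 * 308 = 4.25348e-21 J
Step 2: Vt = kT/q = 4.25348e-21 / 1.602e-19
Step 3: Vt = 0.02655 V

0.02655


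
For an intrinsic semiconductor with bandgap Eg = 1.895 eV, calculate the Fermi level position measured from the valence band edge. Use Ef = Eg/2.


Step 1: For an intrinsic semiconductor, the Fermi level sits at midgap.
Step 2: Ef = Eg / 2 = 1.895 / 2 = 0.9475 eV

0.9475


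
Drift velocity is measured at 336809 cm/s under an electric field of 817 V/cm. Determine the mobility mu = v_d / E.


Step 1: mu = v_d / E
Step 2: mu = 336809 / 817
Step 3: mu = 412.25 cm^2/(V*s)

412.25


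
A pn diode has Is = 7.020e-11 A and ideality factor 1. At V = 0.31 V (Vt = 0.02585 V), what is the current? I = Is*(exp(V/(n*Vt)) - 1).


Step 1: V/(n*Vt) = 0.31/(1*0.02585) = 11.9923
Step 2: exp(11.9923) = 1.6151e+05
Step 3: I = 7.020e-11 * (1.6151e+05 - 1) = 1.13e-05 A

1.13e-05


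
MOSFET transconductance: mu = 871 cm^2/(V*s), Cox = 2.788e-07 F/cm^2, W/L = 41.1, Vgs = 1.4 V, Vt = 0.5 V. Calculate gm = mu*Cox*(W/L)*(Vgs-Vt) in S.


Step 1: Vov = Vgs - Vt = 1.4 - 0.5 = 0.9 V
Step 2: gm = mu * Cox * (W/L) * Vov
Step 3: gm = 871 * 2.788e-07 * 41.1 * 0.9 = 8.98e-03 S

8.98e-03


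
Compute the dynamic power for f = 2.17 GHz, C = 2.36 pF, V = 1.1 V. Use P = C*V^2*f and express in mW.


Step 1: V^2 = 1.1^2 = 1.21 V^2
Step 2: P = C*V^2*f = 2.36e-12 F * 1.21 * 2.17e9 Hz
Step 3: P = 6.196652e-03 W
Step 4: P = 6.197 mW

6.197


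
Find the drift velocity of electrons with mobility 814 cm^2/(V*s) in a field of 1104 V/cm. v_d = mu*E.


Step 1: v_d = mu * E
Step 2: v_d = 814 * 1104 = 898656
Step 3: v_d = 8.99e+05 cm/s

8.99e+05


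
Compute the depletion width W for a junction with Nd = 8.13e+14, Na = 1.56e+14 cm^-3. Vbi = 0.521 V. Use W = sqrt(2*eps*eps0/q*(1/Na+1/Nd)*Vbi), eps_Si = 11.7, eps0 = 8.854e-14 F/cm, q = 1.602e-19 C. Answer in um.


Step 1: 1/Na + 1/Nd = 1/1.56e+14 + 1/8.13e+14 = 7.64027e-15
Step 2: 2*eps*eps0/q = 2*11.7*8.854e-14/1.602e-19 = 1.293281e+07
Step 3: W^2 = 1.293281e+07 * 7.64027e-15 * 0.521 = 5.14801e-08
Step 4: W = sqrt(5.14801e-08) = 2.269e-04 cm = 2.269 um

2.269


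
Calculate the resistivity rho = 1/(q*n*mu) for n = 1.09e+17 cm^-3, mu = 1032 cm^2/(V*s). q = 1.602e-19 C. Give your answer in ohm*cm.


Step 1: sigma = q * n * mu = 1.602e-19 * 1.09e+17 * 1032 = 1.80206e+01 S/cm
Step 2: rho = 1 / sigma = 1 / 1.80206e+01 = 0.05549 ohm*cm

0.05549


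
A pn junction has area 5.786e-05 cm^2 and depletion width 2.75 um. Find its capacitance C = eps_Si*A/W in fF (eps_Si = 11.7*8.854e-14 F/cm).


Step 1: eps_Si = 11.7 * 8.854e-14 = 1.035918e-12 F/cm
Step 2: W in cm = 2.75 * 1e-4 = 2.75e-04 cm
Step 3: C = 1.035918e-12 * 5.786e-05 / 2.75e-04 = 2.179571e-13 F
Step 4: C = 217.96 fF

217.96


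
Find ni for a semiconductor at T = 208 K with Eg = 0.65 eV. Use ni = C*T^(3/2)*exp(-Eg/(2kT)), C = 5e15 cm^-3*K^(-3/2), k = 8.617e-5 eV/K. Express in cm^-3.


Step 1: Compute kT = 8.617e-5 * 208 = 0.01792336 eV
Step 2: Exponent = -Eg/(2kT) = -0.65/(2*0.01792336) = -18.13276
Step 3: T^(3/2) = 208^1.5 = 2999.82
Step 4: ni = 5e15 * 2999.82 * exp(-18.13276) = 2.00e+11 cm^-3

2.00e+11


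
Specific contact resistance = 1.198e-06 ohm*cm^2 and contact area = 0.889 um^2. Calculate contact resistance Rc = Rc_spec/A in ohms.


Step 1: Convert area to cm^2: 0.889 um^2 = 8.8900e-09 cm^2
Step 2: Rc = Rc_spec / A = 1.198e-06 / 8.8900e-09
Step 3: Rc = 1.35e+02 ohms

1.35e+02
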